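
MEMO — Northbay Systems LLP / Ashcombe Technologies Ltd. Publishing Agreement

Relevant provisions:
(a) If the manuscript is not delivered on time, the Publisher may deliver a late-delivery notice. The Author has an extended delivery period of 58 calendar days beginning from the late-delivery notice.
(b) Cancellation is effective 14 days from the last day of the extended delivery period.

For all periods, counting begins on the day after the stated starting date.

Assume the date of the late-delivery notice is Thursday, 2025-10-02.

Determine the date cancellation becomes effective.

2025-12-13

The last day of the extended delivery period: 58 calendar days after 2025-10-02 is 2025-11-29.
The date cancellation becomes effective: 14 calendar days after 2025-11-29 is 2025-12-13.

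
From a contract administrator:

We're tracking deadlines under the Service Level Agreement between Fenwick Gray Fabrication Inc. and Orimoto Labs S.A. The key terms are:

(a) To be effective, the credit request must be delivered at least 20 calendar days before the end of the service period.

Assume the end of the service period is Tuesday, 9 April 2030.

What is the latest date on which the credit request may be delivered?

20 March 2030

9 April 2030 minus 20 days is 20 March 2030.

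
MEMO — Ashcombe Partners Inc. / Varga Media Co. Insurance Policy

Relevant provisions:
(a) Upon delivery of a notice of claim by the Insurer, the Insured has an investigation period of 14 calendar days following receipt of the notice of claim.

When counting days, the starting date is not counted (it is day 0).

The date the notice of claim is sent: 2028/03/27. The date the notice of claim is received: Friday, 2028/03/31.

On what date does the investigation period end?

2028/04/14

The last day of the investigation period: 2028/03/31 + 14 days = 2028/04/14.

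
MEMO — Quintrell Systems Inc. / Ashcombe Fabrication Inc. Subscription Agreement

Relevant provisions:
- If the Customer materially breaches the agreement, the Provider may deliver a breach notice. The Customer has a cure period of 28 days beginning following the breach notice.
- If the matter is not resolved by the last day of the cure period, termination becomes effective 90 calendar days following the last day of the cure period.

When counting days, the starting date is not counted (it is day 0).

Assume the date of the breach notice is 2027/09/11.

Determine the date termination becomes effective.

2028/01/07

Adding 28 calendar days to 2027/09/11 gives 2027/10/09, which is the last day of the cure period.
The date termination becomes effective: 2027/10/09 + 90 days = 2028/01/07.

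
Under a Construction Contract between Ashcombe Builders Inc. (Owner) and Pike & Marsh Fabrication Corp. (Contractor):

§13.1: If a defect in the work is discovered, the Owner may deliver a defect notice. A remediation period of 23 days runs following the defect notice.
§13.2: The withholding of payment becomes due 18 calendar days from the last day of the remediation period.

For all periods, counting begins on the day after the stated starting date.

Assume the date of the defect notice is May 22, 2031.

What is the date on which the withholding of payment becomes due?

The last day of the remediation period: 23 calendar days after May 22, 2031 is June 14, 2031.
Adding 18 calendar days to June 14, 2031 gives July 2, 2031, which is the date on which the withholding of payment becomes due.

July 2, 2031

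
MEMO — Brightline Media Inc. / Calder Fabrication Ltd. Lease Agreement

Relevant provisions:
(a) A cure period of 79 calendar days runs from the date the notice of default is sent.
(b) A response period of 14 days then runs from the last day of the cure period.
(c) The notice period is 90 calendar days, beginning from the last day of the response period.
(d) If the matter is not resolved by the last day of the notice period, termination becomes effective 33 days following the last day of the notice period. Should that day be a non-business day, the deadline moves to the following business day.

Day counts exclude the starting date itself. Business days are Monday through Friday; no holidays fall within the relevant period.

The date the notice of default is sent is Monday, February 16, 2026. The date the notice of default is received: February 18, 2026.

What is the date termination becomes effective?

The last day of the cure period: 79 calendar days after February 16, 2026 is May 6, 2026.
The last day of the response period: May 6, 2026 + 14 days = May 20, 2026.
Adding 90 calendar days to May 20, 2026 gives August 18, 2026, which is the last day of the notice period.
Adding 33 calendar days to August 18, 2026 gives September 20, 2026, which is the date termination becomes effective. That falls on a Sunday, so it rolls to the next business day, Monday, September 21, 2026.

September 21, 2026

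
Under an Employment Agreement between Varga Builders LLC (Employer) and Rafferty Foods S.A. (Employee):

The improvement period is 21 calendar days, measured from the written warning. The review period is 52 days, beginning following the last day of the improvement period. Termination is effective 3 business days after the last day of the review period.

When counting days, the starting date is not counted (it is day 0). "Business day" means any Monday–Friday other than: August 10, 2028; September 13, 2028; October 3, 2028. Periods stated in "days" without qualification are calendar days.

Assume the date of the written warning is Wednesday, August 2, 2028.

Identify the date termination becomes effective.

October 18, 2028

The last day of the improvement period: August 2, 2028 + 21 days = August 23, 2028.
The last day of the review period: 52 calendar days after August 23, 2028 is October 14, 2028.
From Saturday, October 14, 2028, 3 business days (Oct 16, Oct 17, Oct 18, skipping weekends) brings us to Wednesday, October 18, 2028, which is the date termination becomes effective.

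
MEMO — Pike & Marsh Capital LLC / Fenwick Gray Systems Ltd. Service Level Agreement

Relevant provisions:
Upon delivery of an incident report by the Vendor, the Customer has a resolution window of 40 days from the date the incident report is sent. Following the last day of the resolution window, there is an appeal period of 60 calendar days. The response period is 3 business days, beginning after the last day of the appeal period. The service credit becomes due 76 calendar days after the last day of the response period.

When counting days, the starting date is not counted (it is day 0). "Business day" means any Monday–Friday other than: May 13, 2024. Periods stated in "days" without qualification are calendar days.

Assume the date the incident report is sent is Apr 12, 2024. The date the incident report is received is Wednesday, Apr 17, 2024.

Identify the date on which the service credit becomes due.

The last day of the resolution window: Apr 12, 2024 + 40 days = May 22, 2024.
The last day of the appeal period: 60 calendar days after May 22, 2024 is Jul 21, 2024.
From Sunday, Jul 21, 2024, 3 business days (Jul 22, Jul 23, Jul 24, skipping weekends) brings us to Wednesday, Jul 24, 2024, which is the last day of the response period.
Adding 76 calendar days to Jul 24, 2024 gives Oct 8, 2024, which is the date on which the service credit becomes due.

Oct 8, 2024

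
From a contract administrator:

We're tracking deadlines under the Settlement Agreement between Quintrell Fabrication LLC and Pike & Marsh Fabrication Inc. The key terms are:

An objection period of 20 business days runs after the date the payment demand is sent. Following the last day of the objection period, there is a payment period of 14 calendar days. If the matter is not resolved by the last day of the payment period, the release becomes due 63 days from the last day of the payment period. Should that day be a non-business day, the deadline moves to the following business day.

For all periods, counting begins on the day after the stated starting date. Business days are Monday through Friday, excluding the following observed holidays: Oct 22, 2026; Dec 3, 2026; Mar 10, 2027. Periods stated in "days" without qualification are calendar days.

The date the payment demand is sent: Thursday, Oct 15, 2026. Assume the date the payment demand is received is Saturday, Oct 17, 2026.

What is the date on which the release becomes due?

Jan 29, 2027

The last day of the objection period: counting 20 business days from Thursday, Oct 15, 2026 (Oct 16, Oct 19, Oct 20, Oct 21, …, Nov 11, Nov 12, Nov 13, skipping weekends and the listed holiday on Oct 22) reaches Friday, Nov 13, 2026.
The last day of the payment period: Nov 13, 2026 + 14 days = Nov 27, 2026.
Adding 63 calendar days to Nov 27, 2026 gives Jan 29, 2027, which is the date on which the release becomes due. Jan 29, 2027 is a Friday and is not a listed holiday, so no roll-forward applies.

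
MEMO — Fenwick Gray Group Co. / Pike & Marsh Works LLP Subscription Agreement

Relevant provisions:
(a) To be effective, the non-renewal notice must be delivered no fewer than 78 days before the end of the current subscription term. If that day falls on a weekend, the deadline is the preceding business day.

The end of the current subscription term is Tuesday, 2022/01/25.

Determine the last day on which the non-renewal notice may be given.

2021/11/08

Counting back 78 calendar days from 2022/01/25 gives 2021/11/08. That is a Monday, so no adjustment is needed.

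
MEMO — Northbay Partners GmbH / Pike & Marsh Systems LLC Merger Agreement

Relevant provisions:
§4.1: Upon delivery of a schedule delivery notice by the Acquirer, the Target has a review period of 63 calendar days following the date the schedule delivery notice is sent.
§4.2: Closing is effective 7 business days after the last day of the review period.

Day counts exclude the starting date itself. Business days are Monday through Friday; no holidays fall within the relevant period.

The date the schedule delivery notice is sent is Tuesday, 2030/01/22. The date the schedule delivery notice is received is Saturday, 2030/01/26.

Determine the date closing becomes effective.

2030/04/04

The last day of the review period: 63 calendar days after 2030/01/22 is 2030/03/26.
The date closing becomes effective: counting 7 business days from Tuesday, 2030/03/26 (Mar 27, Mar 28, Mar 29, Apr 1, Apr 2, Apr 3, Apr 4, skipping weekends) reaches Thursday, 2030/04/04.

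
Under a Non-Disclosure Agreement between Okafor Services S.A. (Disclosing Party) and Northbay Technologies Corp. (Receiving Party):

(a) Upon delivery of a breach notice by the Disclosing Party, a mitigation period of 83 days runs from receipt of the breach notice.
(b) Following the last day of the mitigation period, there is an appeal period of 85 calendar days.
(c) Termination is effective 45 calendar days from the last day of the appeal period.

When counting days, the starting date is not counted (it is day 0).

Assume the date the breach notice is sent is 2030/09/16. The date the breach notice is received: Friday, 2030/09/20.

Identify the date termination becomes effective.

2031/04/21

The last day of the mitigation period: 83 calendar days after 2030/09/20 is 2030/12/12.
The last day of the appeal period: 85 calendar days after 2030/12/12 is 2031/03/07.
Adding 45 calendar days to 2031/03/07 gives 2031/04/21, which is the date termination becomes effective.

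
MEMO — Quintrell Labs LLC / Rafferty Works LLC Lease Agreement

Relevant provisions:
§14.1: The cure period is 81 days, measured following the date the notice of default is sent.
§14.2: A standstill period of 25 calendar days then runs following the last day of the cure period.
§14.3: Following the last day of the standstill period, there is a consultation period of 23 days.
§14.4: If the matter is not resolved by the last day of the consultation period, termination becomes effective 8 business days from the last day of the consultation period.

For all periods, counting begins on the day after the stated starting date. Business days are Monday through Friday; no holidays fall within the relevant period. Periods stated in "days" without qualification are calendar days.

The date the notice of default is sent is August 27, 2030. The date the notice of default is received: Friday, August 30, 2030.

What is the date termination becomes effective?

The last day of the cure period: August 27, 2030 + 81 days = November 16, 2030.
Adding 25 calendar days to November 16, 2030 gives December 11, 2030, which is the last day of the standstill period.
The last day of the consultation period: December 11, 2030 + 23 days = January 3, 2031.
The date termination becomes effective: 8 business days after Friday, January 3, 2031, skipping weekends — Jan 6, Jan 7, Jan 8, Jan 9, Jan 10, Jan 13, Jan 14, Jan 15 — lands on Wednesday, January 15, 2031.

January 15, 2031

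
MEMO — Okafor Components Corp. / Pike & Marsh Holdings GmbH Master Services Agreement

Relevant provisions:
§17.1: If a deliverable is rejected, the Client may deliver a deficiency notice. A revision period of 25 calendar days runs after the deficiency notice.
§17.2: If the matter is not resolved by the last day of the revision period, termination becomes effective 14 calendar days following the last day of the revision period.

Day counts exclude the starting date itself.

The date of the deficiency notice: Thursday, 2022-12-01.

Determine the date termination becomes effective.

2023-01-09

The last day of the revision period: 2022-12-01 + 25 days = 2022-12-26.
The date termination becomes effective: 14 calendar days after 2022-12-26 is 2023-01-09.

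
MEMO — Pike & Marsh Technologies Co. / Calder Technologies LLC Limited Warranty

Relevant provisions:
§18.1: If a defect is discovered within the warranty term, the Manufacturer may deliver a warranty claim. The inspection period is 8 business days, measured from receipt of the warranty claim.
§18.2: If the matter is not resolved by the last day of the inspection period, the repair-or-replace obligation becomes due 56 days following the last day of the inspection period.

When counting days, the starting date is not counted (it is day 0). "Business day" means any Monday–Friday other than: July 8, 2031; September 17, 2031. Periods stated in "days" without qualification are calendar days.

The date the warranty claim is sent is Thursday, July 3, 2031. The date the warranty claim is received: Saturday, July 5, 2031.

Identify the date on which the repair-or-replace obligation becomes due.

September 11, 2031

The last day of the inspection period: 8 business days after Saturday, July 5, 2031, skipping weekends and the listed holiday on Jul 8 — Jul 7, Jul 9, Jul 10, Jul 11, Jul 14, Jul 15, Jul 16, Jul 17 — lands on Thursday, July 17, 2031.
Adding 56 calendar days to July 17, 2031 gives September 11, 2031, which is the date on which the repair-or-replace obligation becomes due.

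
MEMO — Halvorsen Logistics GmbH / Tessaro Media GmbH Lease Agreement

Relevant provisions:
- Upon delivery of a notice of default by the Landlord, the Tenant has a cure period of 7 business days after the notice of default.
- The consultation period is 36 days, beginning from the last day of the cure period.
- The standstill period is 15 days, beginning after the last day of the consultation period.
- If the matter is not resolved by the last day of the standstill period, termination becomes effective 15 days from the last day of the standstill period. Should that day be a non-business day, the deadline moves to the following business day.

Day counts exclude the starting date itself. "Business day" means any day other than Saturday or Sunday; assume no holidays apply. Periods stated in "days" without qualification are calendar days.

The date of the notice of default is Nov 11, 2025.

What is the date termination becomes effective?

The last day of the cure period: counting 7 business days from Tuesday, Nov 11, 2025 (Nov 12, Nov 13, Nov 14, Nov 17, Nov 18, Nov 19, Nov 20, skipping weekends) reaches Thursday, Nov 20, 2025.
The last day of the consultation period: Nov 20, 2025 + 36 days = Dec 26, 2025.
Adding 15 calendar days to Dec 26, 2025 gives Jan 10, 2026, which is the last day of the standstill period.
The date termination becomes effective: 15 calendar days after Jan 10, 2026 is Jan 25, 2026. That falls on a Sunday, so it rolls to the next business day, Monday, Jan 26, 2026.

Jan 26, 2026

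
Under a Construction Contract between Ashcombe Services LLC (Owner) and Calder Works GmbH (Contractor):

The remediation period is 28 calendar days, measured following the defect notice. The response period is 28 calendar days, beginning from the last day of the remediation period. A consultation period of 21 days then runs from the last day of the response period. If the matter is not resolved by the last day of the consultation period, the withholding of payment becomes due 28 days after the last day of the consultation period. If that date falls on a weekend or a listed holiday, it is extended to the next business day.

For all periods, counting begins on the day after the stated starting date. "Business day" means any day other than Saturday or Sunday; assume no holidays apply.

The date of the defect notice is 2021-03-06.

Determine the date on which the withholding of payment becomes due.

The last day of the remediation period: 28 calendar days after 2021-03-06 is 2021-04-03.
Adding 28 calendar days to 2021-04-03 gives 2021-05-01, which is the last day of the response period.
The last day of the consultation period: 2021-05-01 + 21 days = 2021-05-22.
The date on which the withholding of payment becomes due: 2021-05-22 + 28 days = 2021-06-19. That falls on a Saturday, so it rolls to the next business day, Monday, 2021-06-21.

2021-06-21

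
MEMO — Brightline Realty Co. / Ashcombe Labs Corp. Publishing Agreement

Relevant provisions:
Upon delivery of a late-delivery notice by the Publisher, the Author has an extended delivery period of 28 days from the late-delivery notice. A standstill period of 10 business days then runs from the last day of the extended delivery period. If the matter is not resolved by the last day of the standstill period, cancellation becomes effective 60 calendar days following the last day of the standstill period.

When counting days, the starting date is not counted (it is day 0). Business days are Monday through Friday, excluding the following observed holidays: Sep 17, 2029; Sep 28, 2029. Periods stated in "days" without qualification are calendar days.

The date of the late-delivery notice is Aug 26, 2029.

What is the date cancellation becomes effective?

The last day of the extended delivery period: 28 calendar days after Aug 26, 2029 is Sep 23, 2029.
The last day of the standstill period: 10 business days after Sunday, Sep 23, 2029, skipping weekends and the listed holiday on Sep 28 — Sep 24, Sep 25, Sep 26, Sep 27, Oct 1, Oct 2, Oct 3, Oct 4, Oct 5, Oct 8 — lands on Monday, Oct 8, 2029.
The date cancellation becomes effective: 60 calendar days after Oct 8, 2029 is Dec 7, 2029.

Dec 7, 2029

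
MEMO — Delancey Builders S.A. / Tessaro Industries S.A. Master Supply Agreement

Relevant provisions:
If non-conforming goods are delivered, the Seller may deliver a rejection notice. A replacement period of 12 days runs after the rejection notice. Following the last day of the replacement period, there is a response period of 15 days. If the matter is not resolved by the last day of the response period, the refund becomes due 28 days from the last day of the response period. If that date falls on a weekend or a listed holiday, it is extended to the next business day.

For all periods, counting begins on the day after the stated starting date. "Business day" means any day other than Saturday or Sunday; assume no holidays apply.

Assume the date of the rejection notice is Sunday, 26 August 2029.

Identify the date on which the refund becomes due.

22 October 2029

Adding 12 calendar days to 26 August 2029 gives 7 September 2029, which is the last day of the replacement period.
The last day of the response period: 15 calendar days after 7 September 2029 is 22 September 2029.
The date on which the refund becomes due: 22 September 2029 + 28 days = 20 October 2029. That falls on a Saturday, so it rolls to the next business day, Monday, 22 October 2029.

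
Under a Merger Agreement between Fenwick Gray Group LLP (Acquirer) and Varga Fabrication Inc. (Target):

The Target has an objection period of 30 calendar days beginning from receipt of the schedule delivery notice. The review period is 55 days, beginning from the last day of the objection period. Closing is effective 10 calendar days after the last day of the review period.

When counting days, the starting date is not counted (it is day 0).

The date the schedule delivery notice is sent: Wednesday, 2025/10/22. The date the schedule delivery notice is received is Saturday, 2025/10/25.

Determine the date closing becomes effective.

2026/01/28

The last day of the objection period: 2025/10/25 + 30 days = 2025/11/24.
Adding 55 calendar days to 2025/11/24 gives 2026/01/18, which is the last day of the review period.
The date closing becomes effective: 2026/01/18 + 10 days = 2026/01/28.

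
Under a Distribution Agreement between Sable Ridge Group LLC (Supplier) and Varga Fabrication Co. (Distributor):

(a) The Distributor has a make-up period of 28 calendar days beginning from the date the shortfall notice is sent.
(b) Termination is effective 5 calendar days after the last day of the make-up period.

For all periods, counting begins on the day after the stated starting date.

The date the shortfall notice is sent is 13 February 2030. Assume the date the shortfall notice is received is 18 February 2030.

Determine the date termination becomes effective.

The last day of the make-up period: 28 calendar days after 13 February 2030 is 13 March 2030.
Adding 5 calendar days to 13 March 2030 gives 18 March 2030, which is the date termination becomes effective.

18 March 2030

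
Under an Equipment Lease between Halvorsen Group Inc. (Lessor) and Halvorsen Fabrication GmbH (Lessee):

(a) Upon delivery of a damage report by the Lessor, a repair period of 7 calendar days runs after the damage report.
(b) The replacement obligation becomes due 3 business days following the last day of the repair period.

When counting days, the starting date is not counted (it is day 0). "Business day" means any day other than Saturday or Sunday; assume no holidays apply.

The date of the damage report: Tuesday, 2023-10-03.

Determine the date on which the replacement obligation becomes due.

Adding 7 calendar days to 2023-10-03 gives 2023-10-10, which is the last day of the repair period.
The date on which the replacement obligation becomes due: counting 3 business days from Tuesday, 2023-10-10 (Oct 11, Oct 12, Oct 13, skipping weekends) reaches Friday, 2023-10-13.

2023-10-13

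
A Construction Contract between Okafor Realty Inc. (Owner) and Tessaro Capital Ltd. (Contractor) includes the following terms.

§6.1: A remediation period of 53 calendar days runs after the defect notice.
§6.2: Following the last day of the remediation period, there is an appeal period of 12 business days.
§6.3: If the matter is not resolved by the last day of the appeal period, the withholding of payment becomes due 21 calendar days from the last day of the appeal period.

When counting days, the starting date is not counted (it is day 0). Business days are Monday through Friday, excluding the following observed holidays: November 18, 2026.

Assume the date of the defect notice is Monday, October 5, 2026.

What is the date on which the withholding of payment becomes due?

Adding 53 calendar days to October 5, 2026 gives November 27, 2026, which is the last day of the remediation period.
The last day of the appeal period: 12 business days after Friday, November 27, 2026, skipping weekends — Nov 30, Dec 1, Dec 2, Dec 3, …, Dec 11, Dec 14, Dec 15 — lands on Tuesday, December 15, 2026.
The date on which the withholding of payment becomes due: December 15, 2026 + 21 days = January 5, 2027.

January 5, 2027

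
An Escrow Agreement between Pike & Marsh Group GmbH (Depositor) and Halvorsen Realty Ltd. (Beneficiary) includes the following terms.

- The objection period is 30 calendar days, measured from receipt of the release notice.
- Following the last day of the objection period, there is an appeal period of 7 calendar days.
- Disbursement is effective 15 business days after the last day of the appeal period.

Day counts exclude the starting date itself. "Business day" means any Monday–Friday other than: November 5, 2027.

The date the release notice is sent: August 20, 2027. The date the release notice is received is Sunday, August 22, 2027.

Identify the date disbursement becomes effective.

Adding 30 calendar days to August 22, 2027 gives September 21, 2027, which is the last day of the objection period.
The last day of the appeal period: September 21, 2027 + 7 days = September 28, 2027.
The date disbursement becomes effective: counting 15 business days from Tuesday, September 28, 2027 (Sep 29, Sep 30, Oct 1, Oct 4, …, Oct 15, Oct 18, Oct 19, skipping weekends) reaches Tuesday, October 19, 2027.

October 19, 2027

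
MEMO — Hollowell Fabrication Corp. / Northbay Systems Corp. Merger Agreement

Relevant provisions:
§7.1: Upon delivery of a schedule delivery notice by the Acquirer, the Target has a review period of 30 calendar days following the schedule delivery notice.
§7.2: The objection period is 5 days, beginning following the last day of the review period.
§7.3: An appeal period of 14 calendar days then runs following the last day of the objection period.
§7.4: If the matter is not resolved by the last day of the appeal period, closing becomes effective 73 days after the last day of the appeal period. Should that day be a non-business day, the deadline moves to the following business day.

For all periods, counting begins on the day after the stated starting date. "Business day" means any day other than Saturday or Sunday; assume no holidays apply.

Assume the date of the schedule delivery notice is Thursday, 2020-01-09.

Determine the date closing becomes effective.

The last day of the review period: 30 calendar days after 2020-01-09 is 2020-02-08.
The last day of the objection period: 2020-02-08 + 5 days = 2020-02-13.
Adding 14 calendar days to 2020-02-13 gives 2020-02-27, which is the last day of the appeal period.
Adding 73 calendar days to 2020-02-27 gives 2020-05-10, which is the date closing becomes effective. That falls on a Sunday, so it rolls to the next business day, Monday, 2020-05-11.

2020-05-11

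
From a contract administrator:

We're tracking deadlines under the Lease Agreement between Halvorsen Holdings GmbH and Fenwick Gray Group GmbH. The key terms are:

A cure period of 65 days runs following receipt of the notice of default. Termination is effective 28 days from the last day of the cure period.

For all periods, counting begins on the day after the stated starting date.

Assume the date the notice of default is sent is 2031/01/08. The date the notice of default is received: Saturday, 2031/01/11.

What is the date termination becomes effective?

The last day of the cure period: 2031/01/11 + 65 days = 2031/03/17.
The date termination becomes effective: 28 calendar days after 2031/03/17 is 2031/04/14.

2031/04/14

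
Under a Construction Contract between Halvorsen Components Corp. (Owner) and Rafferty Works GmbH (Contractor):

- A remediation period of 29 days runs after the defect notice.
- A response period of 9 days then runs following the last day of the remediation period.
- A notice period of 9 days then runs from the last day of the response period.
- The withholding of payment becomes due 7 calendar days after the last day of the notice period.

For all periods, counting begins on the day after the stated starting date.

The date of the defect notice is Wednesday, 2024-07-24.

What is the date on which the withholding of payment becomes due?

2024-09-16

The last day of the remediation period: 29 calendar days after 2024-07-24 is 2024-08-22.
Adding 9 calendar days to 2024-08-22 gives 2024-08-31, which is the last day of the response period.
The last day of the notice period: 2024-08-31 + 9 days = 2024-09-09.
Adding 7 calendar days to 2024-09-09 gives 2024-09-16, which is the date on which the withholding of payment becomes due.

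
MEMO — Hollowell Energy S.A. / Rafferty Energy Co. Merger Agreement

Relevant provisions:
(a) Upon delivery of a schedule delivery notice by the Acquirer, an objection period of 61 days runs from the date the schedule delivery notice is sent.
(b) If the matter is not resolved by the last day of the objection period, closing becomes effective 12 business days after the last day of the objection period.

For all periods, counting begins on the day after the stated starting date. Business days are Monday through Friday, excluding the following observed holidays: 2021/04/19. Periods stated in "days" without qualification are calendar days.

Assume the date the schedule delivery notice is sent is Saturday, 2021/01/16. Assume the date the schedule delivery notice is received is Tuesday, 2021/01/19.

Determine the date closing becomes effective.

2021/04/05

Adding 61 calendar days to 2021/01/16 gives 2021/03/18, which is the last day of the objection period.
The date closing becomes effective: 12 business days after Thursday, 2021/03/18, skipping weekends — Mar 19, Mar 22, Mar 23, Mar 24, …, Apr 1, Apr 2, Apr 5 — lands on Monday, 2021/04/05.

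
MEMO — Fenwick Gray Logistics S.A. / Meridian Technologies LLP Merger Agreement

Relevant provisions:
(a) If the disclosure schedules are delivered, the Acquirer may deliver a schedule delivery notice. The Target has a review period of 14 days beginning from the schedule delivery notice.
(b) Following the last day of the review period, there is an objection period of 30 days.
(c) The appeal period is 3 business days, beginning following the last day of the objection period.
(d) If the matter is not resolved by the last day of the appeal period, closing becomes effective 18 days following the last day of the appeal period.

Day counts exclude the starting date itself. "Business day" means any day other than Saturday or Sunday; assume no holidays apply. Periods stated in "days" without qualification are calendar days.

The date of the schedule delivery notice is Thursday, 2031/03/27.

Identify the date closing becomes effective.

The last day of the review period: 2031/03/27 + 14 days = 2031/04/10.
The last day of the objection period: 2031/04/10 + 30 days = 2031/05/10.
The last day of the appeal period: counting 3 business days from Saturday, 2031/05/10 (May 12, May 13, May 14, skipping weekends) reaches Wednesday, 2031/05/14.
The date closing becomes effective: 2031/05/14 + 18 days = 2031/06/01.

2031/06/01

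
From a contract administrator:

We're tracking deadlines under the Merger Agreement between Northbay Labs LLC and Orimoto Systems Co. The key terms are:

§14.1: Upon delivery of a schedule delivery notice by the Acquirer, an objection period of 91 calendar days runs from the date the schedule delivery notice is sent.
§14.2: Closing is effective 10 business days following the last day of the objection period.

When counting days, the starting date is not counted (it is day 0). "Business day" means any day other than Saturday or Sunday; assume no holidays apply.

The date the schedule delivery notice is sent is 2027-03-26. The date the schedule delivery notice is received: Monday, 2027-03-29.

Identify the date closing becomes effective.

2027-07-09

The last day of the objection period: 2027-03-26 + 91 days = 2027-06-25.
From Friday, 2027-06-25, 10 business days (Jun 28, Jun 29, Jun 30, Jul 1, Jul 2, Jul 5, Jul 6, Jul 7, Jul 8, Jul 9, skipping weekends) brings us to Friday, 2027-07-09, which is the date closing becomes effective.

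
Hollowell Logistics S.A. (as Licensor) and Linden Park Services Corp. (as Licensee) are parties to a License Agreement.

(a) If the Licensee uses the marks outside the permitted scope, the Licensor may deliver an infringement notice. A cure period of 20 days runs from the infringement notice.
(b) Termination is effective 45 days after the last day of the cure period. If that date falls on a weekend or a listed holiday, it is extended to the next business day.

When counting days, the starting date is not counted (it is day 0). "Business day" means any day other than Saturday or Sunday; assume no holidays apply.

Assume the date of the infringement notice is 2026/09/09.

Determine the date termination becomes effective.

2026/11/13

The last day of the cure period: 20 calendar days after 2026/09/09 is 2026/09/29.
The date termination becomes effective: 2026/09/29 + 45 days = 2026/11/13. 2026/11/13 is a Friday, so no roll-forward applies.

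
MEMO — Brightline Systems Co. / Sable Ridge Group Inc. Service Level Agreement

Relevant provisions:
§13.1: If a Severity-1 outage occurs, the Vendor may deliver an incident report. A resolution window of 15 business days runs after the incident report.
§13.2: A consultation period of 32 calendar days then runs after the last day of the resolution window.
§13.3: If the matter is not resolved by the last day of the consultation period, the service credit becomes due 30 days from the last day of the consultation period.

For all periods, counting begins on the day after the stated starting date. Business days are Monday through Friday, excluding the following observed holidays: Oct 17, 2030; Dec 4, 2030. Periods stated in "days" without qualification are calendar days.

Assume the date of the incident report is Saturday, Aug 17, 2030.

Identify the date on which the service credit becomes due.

From Saturday, Aug 17, 2030, 15 business days (Aug 19, Aug 20, Aug 21, Aug 22, …, Sep 4, Sep 5, Sep 6, skipping weekends) brings us to Friday, Sep 6, 2030, which is the last day of the resolution window.
The last day of the consultation period: 32 calendar days after Sep 6, 2030 is Oct 8, 2030.
Adding 30 calendar days to Oct 8, 2030 gives Nov 7, 2030, which is the date on which the service credit becomes due.

Nov 7, 2030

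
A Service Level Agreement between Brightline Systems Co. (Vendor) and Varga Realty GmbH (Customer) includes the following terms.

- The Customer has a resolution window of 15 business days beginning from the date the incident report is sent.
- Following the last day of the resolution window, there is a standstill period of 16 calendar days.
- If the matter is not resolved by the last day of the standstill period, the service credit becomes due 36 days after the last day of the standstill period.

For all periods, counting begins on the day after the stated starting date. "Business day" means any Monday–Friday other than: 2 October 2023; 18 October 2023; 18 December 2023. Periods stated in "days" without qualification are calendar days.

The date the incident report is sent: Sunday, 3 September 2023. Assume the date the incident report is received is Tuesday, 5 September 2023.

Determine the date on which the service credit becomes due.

The last day of the resolution window: 15 business days after Sunday, 3 September 2023, skipping weekends — Sep 4, Sep 5, Sep 6, Sep 7, …, Sep 20, Sep 21, Sep 22 — lands on Friday, 22 September 2023.
The last day of the standstill period: 16 calendar days after 22 September 2023 is 8 October 2023.
Adding 36 calendar days to 8 October 2023 gives 13 November 2023, which is the date on which the service credit becomes due.

13 November 2023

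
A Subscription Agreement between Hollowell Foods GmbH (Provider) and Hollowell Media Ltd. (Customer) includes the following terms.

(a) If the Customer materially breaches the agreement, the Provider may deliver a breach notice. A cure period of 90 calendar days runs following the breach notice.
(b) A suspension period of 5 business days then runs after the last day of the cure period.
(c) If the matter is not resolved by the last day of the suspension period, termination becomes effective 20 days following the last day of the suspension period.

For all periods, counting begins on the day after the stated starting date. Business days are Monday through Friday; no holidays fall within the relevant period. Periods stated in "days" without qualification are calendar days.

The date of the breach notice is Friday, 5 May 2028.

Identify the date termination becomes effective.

The last day of the cure period: 5 May 2028 + 90 days = 3 August 2028.
The last day of the suspension period: 5 business days after Thursday, 3 August 2028, skipping weekends — Aug 4, Aug 7, Aug 8, Aug 9, Aug 10 — lands on Thursday, 10 August 2028.
The date termination becomes effective: 20 calendar days after 10 August 2028 is 30 August 2028.

30 August 2028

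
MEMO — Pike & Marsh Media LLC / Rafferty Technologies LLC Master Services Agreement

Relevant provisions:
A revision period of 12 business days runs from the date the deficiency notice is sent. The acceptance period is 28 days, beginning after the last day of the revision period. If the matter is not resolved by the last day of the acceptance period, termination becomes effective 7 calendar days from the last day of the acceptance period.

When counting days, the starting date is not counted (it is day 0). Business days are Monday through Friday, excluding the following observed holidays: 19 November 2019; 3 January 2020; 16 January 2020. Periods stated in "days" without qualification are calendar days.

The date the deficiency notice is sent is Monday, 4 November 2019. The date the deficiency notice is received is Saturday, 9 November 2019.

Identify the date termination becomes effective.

26 December 2019

From Monday, 4 November 2019, 12 business days (Nov 5, Nov 6, Nov 7, Nov 8, …, Nov 18, Nov 20, Nov 21, skipping weekends and the listed holiday on Nov 19) brings us to Thursday, 21 November 2019, which is the last day of the revision period.
The last day of the acceptance period: 21 November 2019 + 28 days = 19 December 2019.
The date termination becomes effective: 19 December 2019 + 7 days = 26 December 2019.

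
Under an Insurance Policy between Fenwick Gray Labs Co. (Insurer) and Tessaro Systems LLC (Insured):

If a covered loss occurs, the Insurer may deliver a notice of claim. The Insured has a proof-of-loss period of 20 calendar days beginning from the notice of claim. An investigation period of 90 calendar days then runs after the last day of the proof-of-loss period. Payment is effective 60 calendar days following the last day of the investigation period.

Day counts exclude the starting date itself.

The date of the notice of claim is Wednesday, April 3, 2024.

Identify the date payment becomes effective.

Adding 20 calendar days to April 3, 2024 gives April 23, 2024, which is the last day of the proof-of-loss period.
The last day of the investigation period: 90 calendar days after April 23, 2024 is July 22, 2024.
The date payment becomes effective: July 22, 2024 + 60 days = September 20, 2024.

September 20, 2024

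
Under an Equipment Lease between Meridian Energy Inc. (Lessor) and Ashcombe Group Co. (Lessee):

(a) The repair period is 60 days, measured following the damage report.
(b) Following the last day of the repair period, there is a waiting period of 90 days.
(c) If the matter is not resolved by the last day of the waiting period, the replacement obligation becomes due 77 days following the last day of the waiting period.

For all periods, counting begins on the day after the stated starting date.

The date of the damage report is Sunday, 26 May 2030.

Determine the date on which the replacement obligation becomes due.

8 January 2031

The last day of the repair period: 26 May 2030 + 60 days = 25 July 2030.
The last day of the waiting period: 90 calendar days after 25 July 2030 is 23 October 2030.
Adding 77 calendar days to 23 October 2030 gives 8 January 2031, which is the date on which the replacement obligation becomes due.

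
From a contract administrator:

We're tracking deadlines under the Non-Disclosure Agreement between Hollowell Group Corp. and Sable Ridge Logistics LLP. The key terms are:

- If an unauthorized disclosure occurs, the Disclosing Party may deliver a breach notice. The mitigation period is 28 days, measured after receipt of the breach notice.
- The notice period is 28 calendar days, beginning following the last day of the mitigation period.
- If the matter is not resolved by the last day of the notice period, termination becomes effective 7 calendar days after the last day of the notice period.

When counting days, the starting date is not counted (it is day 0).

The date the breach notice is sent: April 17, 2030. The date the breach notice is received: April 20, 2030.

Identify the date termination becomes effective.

Adding 28 calendar days to April 20, 2030 gives May 18, 2030, which is the last day of the mitigation period.
The last day of the notice period: May 18, 2030 + 28 days = June 15, 2030.
The date termination becomes effective: June 15, 2030 + 7 days = June 22, 2030.

June 22, 2030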